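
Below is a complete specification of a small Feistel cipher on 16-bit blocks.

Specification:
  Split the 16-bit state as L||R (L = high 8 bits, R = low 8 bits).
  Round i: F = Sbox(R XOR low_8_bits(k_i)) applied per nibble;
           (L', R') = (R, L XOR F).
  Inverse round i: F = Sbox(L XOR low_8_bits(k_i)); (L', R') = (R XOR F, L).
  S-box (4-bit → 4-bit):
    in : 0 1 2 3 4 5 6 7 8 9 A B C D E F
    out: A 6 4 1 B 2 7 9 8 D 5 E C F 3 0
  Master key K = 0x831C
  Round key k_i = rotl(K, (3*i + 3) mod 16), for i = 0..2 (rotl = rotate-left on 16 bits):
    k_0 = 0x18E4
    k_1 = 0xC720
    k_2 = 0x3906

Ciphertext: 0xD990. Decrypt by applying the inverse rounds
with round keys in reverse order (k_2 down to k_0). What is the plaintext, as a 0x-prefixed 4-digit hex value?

s_0 = ciphertext = 0xD990
s_1 = InvRound(s_0, k_2) = 0x60D9
s_2 = InvRound(s_1, k_1) = 0x6360
s_3 = InvRound(s_2, k_0) = 0xE963

0xE963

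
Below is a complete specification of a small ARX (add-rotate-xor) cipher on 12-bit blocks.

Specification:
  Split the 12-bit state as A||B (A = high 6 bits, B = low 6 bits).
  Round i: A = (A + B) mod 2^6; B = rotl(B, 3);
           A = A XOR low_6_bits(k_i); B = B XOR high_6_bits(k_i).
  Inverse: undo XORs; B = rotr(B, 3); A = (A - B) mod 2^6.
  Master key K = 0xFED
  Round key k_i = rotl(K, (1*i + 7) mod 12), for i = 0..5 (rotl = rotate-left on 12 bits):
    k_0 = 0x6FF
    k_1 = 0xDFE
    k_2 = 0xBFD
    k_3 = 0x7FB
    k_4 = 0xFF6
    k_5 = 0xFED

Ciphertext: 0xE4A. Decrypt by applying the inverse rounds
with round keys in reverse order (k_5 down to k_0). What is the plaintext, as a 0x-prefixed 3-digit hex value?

s_0 = ciphertext = 0xE4A
s_1 = InvRound(s_0, k_5) = 0x9AE
s_2 = InvRound(s_1, k_4) = 0x18A
s_3 = InvRound(s_2, k_3) = 0x4EA
s_4 = InvRound(s_3, k_2) = 0x1A8
s_5 = InvRound(s_4, k_1) = 0xF7B
s_6 = InvRound(s_5, k_0) = 0xF84

0xF84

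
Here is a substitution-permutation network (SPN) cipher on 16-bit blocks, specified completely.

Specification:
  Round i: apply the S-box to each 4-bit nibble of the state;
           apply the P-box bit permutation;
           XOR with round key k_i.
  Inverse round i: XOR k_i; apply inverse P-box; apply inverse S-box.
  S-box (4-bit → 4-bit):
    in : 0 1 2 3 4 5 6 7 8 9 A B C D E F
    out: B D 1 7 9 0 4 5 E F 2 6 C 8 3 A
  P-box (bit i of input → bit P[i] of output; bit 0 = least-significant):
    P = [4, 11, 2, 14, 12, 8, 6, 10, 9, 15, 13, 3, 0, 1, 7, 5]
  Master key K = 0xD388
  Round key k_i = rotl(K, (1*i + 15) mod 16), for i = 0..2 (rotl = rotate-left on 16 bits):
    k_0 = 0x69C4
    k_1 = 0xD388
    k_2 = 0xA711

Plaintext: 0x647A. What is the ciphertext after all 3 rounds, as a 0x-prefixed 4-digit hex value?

s_0 = plaintext = 0x647A
s_1 = Round(s_0, k_0) = 0x730C
s_2 = Round(s_1, k_1) = 0x240D
s_3 = Round(s_2, k_2) = 0xF018

0xF018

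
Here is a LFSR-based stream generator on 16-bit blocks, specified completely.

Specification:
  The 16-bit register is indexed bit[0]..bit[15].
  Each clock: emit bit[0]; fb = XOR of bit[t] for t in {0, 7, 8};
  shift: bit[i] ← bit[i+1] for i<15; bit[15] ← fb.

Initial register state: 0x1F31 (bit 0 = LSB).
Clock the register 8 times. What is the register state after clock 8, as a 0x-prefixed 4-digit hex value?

reg_0 = 0x1F31
clock 1: out=1, reg = 0x0F98
clock 2: out=0, reg = 0x07CC
clock 3: out=0, reg = 0x03E6
clock 4: out=0, reg = 0x01F3
clock 5: out=1, reg = 0x80F9
clock 6: out=1, reg = 0x407C
clock 7: out=0, reg = 0x203E
clock 8: out=0, reg = 0x101F

0x101F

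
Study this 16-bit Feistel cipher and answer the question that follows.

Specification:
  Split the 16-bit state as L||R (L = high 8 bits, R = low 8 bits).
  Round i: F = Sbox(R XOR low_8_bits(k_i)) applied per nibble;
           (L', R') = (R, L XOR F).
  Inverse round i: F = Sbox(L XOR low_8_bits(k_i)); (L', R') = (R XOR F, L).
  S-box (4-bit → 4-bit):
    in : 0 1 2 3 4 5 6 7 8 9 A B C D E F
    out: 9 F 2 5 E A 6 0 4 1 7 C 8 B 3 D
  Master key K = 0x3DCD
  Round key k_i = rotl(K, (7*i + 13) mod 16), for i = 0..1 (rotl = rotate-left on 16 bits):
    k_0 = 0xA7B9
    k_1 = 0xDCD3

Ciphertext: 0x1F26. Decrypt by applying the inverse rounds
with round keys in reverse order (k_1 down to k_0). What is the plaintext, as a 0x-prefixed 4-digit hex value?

s_0 = ciphertext = 0x1F26
s_1 = InvRound(s_0, k_1) = 0xAE1F
s_2 = InvRound(s_1, k_0) = 0xEFAE

0xEFAE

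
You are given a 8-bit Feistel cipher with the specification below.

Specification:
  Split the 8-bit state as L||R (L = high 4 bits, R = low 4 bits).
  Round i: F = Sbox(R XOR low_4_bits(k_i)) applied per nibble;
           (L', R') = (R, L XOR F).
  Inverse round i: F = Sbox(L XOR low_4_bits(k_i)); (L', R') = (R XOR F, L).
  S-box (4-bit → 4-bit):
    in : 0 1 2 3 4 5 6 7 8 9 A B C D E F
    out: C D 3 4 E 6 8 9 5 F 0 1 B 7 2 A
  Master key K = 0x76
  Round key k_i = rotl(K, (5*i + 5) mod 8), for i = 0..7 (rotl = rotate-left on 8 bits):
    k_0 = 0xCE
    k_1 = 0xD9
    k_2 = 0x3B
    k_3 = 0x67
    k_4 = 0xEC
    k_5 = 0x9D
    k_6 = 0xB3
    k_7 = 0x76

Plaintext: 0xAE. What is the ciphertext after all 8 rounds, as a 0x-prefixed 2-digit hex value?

0xD6

s_0 = plaintext = 0xAE
s_1 = Round(s_0, k_0) = 0xE6
s_2 = Round(s_1, k_1) = 0x64
s_3 = Round(s_2, k_2) = 0x4C
s_4 = Round(s_3, k_3) = 0xC5
s_5 = Round(s_4, k_4) = 0x53
s_6 = Round(s_5, k_5) = 0x37
s_7 = Round(s_6, k_6) = 0x7D
s_8 = Round(s_7, k_7) = 0xD6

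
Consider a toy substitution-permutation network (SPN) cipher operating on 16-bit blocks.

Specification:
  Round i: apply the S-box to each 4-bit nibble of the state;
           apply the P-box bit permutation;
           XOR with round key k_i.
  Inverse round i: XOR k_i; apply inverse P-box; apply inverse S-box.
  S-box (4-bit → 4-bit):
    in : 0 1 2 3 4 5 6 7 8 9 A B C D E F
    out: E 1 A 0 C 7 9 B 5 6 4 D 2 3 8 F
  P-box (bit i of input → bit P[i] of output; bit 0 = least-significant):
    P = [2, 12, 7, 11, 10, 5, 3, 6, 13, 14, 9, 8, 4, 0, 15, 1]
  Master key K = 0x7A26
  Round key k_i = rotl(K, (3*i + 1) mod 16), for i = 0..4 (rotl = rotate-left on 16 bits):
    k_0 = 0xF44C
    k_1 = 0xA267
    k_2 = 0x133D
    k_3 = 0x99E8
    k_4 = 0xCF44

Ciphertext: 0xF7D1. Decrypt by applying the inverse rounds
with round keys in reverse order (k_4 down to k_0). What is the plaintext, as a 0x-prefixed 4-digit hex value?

s_0 = ciphertext = 0xF7D1
s_1 = InvRound(s_0, k_4) = 0xD13F
s_2 = InvRound(s_1, k_3) = 0x7CEB
s_3 = InvRound(s_2, k_2) = 0x6F6B
s_4 = InvRound(s_3, k_1) = 0xA286
s_5 = InvRound(s_4, k_0) = 0xE9B9

0xE9B9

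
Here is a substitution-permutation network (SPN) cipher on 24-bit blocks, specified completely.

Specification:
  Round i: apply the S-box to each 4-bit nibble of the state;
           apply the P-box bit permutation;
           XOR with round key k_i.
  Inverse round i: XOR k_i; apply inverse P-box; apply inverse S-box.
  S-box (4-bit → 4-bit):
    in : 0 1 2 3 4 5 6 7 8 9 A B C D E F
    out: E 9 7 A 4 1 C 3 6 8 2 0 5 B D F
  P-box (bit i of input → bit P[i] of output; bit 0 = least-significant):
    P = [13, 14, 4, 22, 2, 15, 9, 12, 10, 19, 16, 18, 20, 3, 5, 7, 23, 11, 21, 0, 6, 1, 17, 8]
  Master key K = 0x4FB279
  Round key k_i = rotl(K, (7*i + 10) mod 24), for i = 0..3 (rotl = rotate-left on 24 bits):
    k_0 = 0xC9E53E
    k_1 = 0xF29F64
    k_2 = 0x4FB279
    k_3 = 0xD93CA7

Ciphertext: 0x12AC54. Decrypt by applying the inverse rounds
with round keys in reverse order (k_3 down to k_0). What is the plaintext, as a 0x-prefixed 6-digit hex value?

s_0 = ciphertext = 0x12AC54
s_1 = InvRound(s_0, k_3) = 0x216836
s_2 = InvRound(s_1, k_2) = 0x20A3F3
s_3 = InvRound(s_2, k_1) = 0x8D151E
s_4 = InvRound(s_3, k_0) = 0xBB493D

0xBB493D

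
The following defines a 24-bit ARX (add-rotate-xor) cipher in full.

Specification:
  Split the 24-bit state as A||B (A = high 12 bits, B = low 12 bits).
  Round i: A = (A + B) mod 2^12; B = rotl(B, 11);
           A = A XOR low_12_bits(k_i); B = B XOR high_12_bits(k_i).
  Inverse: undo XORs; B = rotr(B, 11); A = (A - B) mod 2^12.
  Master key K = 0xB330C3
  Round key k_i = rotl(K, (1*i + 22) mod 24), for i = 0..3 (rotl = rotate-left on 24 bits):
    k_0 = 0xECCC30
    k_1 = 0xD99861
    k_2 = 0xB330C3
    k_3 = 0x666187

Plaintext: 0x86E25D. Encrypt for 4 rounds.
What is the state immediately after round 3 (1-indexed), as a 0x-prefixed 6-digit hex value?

s_0 = plaintext = 0x86E25D
s_1 = Round(s_0, k_0) = 0x6FB7E2
s_2 = Round(s_1, k_1) = 0x6BCE68
s_3 = Round(s_2, k_2) = 0x5E7C07
s_4 = Round(s_3, k_3) = 0x069865

0x5E7C07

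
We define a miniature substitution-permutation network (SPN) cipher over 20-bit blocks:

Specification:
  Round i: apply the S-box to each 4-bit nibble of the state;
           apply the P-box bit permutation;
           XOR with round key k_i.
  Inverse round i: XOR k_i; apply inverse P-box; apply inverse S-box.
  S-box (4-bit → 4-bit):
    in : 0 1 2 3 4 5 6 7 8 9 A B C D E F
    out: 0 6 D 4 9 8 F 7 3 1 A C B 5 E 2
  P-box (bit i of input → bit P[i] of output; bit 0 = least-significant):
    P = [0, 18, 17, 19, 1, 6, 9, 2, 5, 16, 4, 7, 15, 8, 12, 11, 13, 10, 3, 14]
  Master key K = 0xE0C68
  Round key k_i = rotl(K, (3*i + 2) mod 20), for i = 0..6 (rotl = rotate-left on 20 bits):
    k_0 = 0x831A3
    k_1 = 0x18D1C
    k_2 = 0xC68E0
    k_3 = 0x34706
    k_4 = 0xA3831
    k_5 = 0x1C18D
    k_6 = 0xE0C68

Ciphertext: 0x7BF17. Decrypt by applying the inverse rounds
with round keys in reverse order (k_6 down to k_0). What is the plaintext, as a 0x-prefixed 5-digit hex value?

s_0 = ciphertext = 0x7BF17
s_1 = InvRound(s_0, k_6) = 0xD7764
s_2 = InvRound(s_1, k_5) = 0x7D41C
s_3 = InvRound(s_2, k_4) = 0x6485C
s_4 = InvRound(s_3, k_3) = 0x1A17F
s_5 = InvRound(s_4, k_2) = 0xBCE4C
s_6 = InvRound(s_5, k_1) = 0x5F31B
s_7 = InvRound(s_6, k_0) = 0xB963A

0xB963A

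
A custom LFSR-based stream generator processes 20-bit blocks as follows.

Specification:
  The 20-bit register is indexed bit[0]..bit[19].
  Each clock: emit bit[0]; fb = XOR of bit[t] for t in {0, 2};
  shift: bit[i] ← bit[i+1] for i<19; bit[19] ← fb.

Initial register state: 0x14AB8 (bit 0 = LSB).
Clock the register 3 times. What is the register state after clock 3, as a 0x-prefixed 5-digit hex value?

0xC2957

reg_0 = 0x14AB8
clock 1: out=0, reg = 0x0A55C
clock 2: out=0, reg = 0x852AE
clock 3: out=0, reg = 0xC2957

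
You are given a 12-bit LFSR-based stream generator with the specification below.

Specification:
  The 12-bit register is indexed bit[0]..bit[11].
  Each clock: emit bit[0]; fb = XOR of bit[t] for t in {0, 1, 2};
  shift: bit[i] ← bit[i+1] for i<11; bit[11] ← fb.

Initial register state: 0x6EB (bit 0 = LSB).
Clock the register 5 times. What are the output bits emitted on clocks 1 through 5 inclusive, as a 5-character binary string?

11010

reg_0 = 0x6EB
clock 1: out=1, reg = 0x375
clock 2: out=1, reg = 0x1BA
clock 3: out=0, reg = 0x8DD
clock 4: out=1, reg = 0x46E
clock 5: out=0, reg = 0x237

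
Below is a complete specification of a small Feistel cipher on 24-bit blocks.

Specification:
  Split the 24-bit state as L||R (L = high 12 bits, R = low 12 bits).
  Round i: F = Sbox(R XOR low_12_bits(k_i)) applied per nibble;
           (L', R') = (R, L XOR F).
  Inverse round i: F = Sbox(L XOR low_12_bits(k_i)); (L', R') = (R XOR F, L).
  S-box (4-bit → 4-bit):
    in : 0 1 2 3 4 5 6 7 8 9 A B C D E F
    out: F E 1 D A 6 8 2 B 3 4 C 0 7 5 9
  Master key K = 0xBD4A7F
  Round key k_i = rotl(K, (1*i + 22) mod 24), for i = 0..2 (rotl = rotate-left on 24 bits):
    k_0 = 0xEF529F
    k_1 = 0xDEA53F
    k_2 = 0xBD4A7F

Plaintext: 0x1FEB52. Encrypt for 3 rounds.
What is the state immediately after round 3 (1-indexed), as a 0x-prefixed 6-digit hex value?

s_0 = plaintext = 0x1FEB52
s_1 = Round(s_0, k_0) = 0xB522F9
s_2 = Round(s_1, k_1) = 0x2F995A
s_3 = Round(s_2, k_2) = 0x95AFEF

0x95AFEF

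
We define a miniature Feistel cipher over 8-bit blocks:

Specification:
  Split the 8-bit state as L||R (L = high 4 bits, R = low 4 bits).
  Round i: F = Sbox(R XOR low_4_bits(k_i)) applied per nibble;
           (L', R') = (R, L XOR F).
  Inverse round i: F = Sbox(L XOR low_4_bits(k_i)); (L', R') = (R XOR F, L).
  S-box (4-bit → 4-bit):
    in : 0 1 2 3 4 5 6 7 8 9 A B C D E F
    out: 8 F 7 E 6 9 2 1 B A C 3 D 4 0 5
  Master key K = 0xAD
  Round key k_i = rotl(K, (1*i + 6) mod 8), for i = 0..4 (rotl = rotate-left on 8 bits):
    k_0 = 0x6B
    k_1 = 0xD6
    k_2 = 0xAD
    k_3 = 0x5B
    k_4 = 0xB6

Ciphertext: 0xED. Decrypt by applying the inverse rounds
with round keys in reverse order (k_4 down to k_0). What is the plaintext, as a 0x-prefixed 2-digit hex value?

s_0 = ciphertext = 0xED
s_1 = InvRound(s_0, k_4) = 0x6E
s_2 = InvRound(s_1, k_3) = 0xA6
s_3 = InvRound(s_2, k_2) = 0x7A
s_4 = InvRound(s_3, k_1) = 0x57
s_5 = InvRound(s_4, k_0) = 0x75

0x75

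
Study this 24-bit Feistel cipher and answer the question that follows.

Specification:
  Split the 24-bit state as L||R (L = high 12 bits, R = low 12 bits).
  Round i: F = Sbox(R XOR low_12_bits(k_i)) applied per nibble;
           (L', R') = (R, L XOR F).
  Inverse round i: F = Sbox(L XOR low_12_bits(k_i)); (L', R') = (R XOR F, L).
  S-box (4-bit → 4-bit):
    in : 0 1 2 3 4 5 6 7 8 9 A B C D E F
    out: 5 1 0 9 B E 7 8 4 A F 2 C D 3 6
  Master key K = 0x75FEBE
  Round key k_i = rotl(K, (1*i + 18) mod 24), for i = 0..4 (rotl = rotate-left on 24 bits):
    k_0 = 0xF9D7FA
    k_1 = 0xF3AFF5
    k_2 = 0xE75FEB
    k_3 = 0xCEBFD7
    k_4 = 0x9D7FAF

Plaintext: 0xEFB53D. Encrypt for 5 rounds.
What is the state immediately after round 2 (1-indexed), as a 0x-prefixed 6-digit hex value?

s_0 = plaintext = 0xEFB53D
s_1 = Round(s_0, k_0) = 0x53DE33
s_2 = Round(s_1, k_1) = 0xE334FA
s_3 = Round(s_2, k_2) = 0x4FAC22
s_4 = Round(s_3, k_3) = 0xC22D94
s_5 = Round(s_4, k_4) = 0xD94CB0

0xE334FA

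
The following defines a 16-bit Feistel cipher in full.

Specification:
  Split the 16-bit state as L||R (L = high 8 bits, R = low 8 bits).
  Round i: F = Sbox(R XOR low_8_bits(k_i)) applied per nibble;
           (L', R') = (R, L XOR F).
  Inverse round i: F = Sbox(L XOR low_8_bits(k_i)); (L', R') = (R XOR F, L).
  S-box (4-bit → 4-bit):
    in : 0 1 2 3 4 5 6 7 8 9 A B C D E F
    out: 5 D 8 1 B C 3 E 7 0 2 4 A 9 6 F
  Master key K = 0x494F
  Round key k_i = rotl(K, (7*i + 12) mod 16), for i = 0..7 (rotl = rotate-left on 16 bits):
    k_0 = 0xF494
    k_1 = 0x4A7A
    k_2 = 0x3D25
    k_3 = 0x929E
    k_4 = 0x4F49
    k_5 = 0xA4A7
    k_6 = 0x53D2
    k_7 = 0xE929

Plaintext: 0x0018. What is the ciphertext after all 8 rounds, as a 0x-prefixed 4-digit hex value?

0x7872

s_0 = plaintext = 0x0018
s_1 = Round(s_0, k_0) = 0x187A
s_2 = Round(s_1, k_1) = 0x7A4D
s_3 = Round(s_2, k_2) = 0x4D4D
s_4 = Round(s_3, k_3) = 0x4DDC
s_5 = Round(s_4, k_4) = 0xDC41
s_6 = Round(s_5, k_5) = 0x41BF
s_7 = Round(s_6, k_6) = 0xBF78
s_8 = Round(s_7, k_7) = 0x7872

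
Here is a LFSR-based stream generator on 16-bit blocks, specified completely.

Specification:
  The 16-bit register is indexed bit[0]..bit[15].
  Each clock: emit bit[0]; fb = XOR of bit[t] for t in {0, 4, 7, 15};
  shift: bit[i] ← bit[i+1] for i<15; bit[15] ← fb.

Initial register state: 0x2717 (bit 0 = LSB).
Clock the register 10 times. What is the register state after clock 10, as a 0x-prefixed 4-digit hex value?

0xC609

reg_0 = 0x2717
clock 1: out=1, reg = 0x138B
clock 2: out=1, reg = 0x09C5
clock 3: out=1, reg = 0x04E2
clock 4: out=0, reg = 0x8271
clock 5: out=1, reg = 0xC138
clock 6: out=0, reg = 0x609C
clock 7: out=0, reg = 0x304E
clock 8: out=0, reg = 0x1827
clock 9: out=1, reg = 0x8C13
clock 10: out=1, reg = 0xC609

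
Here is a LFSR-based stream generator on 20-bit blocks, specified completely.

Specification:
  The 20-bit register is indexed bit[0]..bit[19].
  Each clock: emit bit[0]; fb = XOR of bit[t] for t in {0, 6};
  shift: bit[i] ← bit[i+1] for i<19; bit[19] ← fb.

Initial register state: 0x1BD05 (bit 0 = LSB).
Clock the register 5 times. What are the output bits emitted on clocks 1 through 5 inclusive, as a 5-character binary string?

reg_0 = 0x1BD05
clock 1: out=1, reg = 0x8DE82
clock 2: out=0, reg = 0x46F41
clock 3: out=1, reg = 0x237A0
clock 4: out=0, reg = 0x11BD0
clock 5: out=0, reg = 0x88DE8

10100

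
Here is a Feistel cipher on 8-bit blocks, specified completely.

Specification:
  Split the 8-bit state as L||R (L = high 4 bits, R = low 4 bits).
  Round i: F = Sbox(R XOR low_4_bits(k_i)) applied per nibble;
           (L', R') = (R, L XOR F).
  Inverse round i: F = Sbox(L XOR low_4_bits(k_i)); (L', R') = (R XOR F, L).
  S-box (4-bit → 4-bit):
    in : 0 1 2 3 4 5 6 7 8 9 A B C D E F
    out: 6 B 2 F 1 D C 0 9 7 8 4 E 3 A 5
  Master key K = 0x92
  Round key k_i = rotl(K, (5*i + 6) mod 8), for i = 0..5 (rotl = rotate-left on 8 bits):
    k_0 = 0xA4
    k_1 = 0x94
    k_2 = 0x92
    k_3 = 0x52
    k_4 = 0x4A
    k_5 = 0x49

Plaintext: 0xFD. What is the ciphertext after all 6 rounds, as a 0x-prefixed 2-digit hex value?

s_0 = plaintext = 0xFD
s_1 = Round(s_0, k_0) = 0xD8
s_2 = Round(s_1, k_1) = 0x83
s_3 = Round(s_2, k_2) = 0x33
s_4 = Round(s_3, k_3) = 0x38
s_5 = Round(s_4, k_4) = 0x81
s_6 = Round(s_5, k_5) = 0x11

0x11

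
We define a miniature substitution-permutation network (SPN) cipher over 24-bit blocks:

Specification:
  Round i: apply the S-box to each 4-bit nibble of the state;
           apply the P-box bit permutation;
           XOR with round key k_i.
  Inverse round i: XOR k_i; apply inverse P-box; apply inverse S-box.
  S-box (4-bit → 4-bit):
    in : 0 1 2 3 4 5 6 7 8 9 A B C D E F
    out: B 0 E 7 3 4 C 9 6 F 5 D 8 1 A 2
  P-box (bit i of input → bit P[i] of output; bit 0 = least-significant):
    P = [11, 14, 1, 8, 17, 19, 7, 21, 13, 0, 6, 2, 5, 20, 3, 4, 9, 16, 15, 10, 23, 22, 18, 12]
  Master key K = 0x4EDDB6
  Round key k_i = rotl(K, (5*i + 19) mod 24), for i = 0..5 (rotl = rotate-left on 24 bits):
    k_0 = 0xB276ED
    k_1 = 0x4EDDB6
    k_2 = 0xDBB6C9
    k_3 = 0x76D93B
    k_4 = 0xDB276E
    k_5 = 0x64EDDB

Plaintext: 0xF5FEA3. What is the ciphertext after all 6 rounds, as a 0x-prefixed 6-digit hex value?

s_0 = plaintext = 0xF5FEA3
s_1 = Round(s_0, k_0) = 0xE0BE6A
s_2 = Round(s_1, k_1) = 0x2FC309
s_3 = Round(s_2, k_2) = 0xB4CF9A
s_4 = Round(s_3, k_3) = 0xD9C3A8
s_5 = Round(s_4, k_4) = 0x58C1BD
s_6 = Round(s_5, k_5) = 0x43654B

0x43654B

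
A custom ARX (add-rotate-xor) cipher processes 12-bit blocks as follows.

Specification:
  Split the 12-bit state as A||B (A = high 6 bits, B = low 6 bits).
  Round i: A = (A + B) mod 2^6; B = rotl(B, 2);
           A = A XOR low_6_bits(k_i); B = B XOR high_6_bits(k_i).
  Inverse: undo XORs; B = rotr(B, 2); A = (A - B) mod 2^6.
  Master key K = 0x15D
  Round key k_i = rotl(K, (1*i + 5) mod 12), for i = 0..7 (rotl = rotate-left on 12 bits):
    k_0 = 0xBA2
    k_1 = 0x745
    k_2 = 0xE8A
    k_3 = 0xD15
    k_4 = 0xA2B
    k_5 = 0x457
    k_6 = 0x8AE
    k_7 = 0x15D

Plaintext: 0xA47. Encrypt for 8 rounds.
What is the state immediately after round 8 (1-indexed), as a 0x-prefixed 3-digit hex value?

s_0 = plaintext = 0xA47
s_1 = Round(s_0, k_0) = 0x4B2
s_2 = Round(s_1, k_1) = 0x056
s_3 = Round(s_2, k_2) = 0x763
s_4 = Round(s_3, k_3) = 0x57A
s_5 = Round(s_4, k_4) = 0x903
s_6 = Round(s_5, k_5) = 0xC1D
s_7 = Round(s_6, k_6) = 0x8D7
s_8 = Round(s_7, k_7) = 0x9D8

0x9D8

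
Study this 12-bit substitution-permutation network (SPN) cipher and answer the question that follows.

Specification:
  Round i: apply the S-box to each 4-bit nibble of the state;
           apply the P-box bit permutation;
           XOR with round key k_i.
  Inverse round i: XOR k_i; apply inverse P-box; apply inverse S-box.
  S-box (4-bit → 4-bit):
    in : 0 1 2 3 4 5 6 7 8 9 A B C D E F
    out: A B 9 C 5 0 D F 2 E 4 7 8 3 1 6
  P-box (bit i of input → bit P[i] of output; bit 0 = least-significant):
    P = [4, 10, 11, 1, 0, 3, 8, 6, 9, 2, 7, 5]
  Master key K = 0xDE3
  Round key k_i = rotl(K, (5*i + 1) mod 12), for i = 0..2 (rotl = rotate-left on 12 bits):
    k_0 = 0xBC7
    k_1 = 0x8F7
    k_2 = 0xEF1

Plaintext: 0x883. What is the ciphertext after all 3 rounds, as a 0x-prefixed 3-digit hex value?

s_0 = plaintext = 0x883
s_1 = Round(s_0, k_0) = 0x3C9
s_2 = Round(s_1, k_1) = 0x415
s_3 = Round(s_2, k_2) = 0xC38

0xC38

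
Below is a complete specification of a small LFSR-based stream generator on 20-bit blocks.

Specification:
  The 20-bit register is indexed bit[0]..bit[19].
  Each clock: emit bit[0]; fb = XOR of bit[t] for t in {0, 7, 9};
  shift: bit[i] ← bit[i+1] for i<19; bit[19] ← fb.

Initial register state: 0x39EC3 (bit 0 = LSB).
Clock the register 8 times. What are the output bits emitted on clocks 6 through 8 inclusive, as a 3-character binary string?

011

reg_0 = 0x39EC3
clock 1: out=1, reg = 0x9CF61
clock 2: out=1, reg = 0x4E7B0
clock 3: out=0, reg = 0x273D8
clock 4: out=0, reg = 0x139EC
clock 5: out=0, reg = 0x89CF6
clock 6: out=0, reg = 0xC4E7B
clock 7: out=1, reg = 0x6273D
clock 8: out=1, reg = 0x3139E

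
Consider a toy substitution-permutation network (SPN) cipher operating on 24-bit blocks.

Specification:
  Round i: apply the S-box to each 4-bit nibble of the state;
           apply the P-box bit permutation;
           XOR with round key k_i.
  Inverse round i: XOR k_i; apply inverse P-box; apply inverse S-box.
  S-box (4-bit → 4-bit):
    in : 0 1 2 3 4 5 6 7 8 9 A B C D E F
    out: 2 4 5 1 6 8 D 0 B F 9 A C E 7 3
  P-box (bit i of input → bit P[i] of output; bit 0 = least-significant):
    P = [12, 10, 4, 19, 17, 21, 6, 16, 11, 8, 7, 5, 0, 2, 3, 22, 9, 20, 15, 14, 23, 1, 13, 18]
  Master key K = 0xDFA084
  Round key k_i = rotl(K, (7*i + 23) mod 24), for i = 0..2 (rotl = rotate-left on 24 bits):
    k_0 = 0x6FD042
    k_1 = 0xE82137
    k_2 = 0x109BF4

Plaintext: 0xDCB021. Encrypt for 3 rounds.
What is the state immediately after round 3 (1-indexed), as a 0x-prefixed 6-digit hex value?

s_0 = plaintext = 0xDCB021
s_1 = Round(s_0, k_0) = 0x293114
s_2 = Round(s_1, k_1) = 0x78C7E6
s_3 = Round(s_2, k_2) = 0x6AC9AC

0x6AC9AC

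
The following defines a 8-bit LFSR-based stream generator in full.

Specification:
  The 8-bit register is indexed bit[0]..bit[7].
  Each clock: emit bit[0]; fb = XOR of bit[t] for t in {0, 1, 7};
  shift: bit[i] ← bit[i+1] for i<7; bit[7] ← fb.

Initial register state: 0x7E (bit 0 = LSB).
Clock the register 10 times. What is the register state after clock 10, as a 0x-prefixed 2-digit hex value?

0xEF

reg_0 = 0x7E
clock 1: out=0, reg = 0xBF
clock 2: out=1, reg = 0xDF
clock 3: out=1, reg = 0xEF
clock 4: out=1, reg = 0xF7
clock 5: out=1, reg = 0xFB
clock 6: out=1, reg = 0xFD
clock 7: out=1, reg = 0x7E
clock 8: out=0, reg = 0xBF
clock 9: out=1, reg = 0xDF
clock 10: out=1, reg = 0xEF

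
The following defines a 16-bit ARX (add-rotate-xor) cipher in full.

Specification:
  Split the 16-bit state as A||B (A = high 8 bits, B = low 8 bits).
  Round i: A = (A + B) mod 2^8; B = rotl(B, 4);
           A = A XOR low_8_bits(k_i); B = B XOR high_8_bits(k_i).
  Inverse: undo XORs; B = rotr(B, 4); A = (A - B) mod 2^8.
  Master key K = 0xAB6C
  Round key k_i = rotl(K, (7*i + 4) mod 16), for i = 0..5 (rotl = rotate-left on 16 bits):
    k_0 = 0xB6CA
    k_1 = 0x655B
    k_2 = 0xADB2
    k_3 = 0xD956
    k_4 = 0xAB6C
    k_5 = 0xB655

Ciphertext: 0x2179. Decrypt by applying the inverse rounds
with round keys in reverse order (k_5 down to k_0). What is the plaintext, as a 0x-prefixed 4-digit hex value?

0x1978

s_0 = ciphertext = 0x2179
s_1 = InvRound(s_0, k_5) = 0x78FC
s_2 = InvRound(s_1, k_4) = 0x9F75
s_3 = InvRound(s_2, k_3) = 0xFFCA
s_4 = InvRound(s_3, k_2) = 0xD776
s_5 = InvRound(s_4, k_1) = 0x5B31
s_6 = InvRound(s_5, k_0) = 0x1978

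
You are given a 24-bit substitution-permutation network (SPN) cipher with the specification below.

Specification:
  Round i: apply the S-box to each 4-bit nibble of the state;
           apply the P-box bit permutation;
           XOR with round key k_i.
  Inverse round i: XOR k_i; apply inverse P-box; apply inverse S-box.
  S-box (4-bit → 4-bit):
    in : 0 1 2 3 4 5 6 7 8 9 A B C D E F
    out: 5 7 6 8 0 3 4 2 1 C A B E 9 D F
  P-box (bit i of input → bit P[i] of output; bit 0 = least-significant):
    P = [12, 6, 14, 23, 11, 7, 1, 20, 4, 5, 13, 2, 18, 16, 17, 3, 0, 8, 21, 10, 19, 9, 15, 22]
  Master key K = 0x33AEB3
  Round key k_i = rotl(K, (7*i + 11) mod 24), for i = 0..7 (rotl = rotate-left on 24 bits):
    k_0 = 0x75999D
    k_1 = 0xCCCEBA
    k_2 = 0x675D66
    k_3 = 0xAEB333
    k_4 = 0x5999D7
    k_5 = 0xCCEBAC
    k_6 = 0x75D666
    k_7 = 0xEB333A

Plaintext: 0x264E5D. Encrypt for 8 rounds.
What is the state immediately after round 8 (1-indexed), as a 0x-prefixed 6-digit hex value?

0xABC60D

s_0 = plaintext = 0x264E5D
s_1 = Round(s_0, k_0) = 0xD52309
s_2 = Round(s_1, k_1) = 0x0787BD
s_3 = Round(s_2, k_2) = 0xFBC4C6
s_4 = Round(s_3, k_3) = 0xF574B8
s_5 = Round(s_4, k_4) = 0x000256
s_6 = Round(s_5, k_5) = 0xE2030D
s_7 = Round(s_6, k_6) = 0x9B4F60
s_8 = Round(s_7, k_7) = 0xABC60D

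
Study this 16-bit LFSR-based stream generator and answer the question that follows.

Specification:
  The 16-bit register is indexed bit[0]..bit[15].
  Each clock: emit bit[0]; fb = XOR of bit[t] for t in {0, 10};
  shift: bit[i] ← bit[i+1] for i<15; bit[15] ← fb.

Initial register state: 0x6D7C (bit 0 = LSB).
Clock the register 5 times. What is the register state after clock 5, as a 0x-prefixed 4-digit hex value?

0x3B6B

reg_0 = 0x6D7C
clock 1: out=0, reg = 0xB6BE
clock 2: out=0, reg = 0xDB5F
clock 3: out=1, reg = 0xEDAF
clock 4: out=1, reg = 0x76D7
clock 5: out=1, reg = 0x3B6B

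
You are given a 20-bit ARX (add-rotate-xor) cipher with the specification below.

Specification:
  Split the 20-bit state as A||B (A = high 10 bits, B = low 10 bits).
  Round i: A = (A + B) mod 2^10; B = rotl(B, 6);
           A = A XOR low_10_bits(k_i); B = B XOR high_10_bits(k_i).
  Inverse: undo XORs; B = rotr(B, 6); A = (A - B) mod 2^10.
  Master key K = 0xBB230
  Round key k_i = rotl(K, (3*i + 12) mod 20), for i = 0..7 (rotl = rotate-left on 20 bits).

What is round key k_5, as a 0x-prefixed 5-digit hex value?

K = 0xBB230
k_0 = rotl(K, (3*0+12) mod 20) = rotl(K, 12) = 0x30BB2
k_1 = rotl(K, (3*1+12) mod 20) = rotl(K, 15) = 0x85D91
k_2 = rotl(K, (3*2+12) mod 20) = rotl(K, 18) = 0x2EC8C
k_3 = rotl(K, (3*3+12) mod 20) = rotl(K, 1) = 0x76461
k_4 = rotl(K, (3*4+12) mod 20) = rotl(K, 4) = 0xB230B
k_5 = rotl(K, (3*5+12) mod 20) = rotl(K, 7) = 0x9185D

0x9185D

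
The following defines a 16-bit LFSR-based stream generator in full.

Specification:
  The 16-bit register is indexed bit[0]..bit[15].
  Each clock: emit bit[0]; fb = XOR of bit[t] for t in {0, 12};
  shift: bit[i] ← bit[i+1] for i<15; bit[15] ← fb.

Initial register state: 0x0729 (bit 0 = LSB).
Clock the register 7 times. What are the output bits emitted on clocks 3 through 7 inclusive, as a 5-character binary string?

reg_0 = 0x0729
clock 1: out=1, reg = 0x8394
clock 2: out=0, reg = 0x41CA
clock 3: out=0, reg = 0x20E5
clock 4: out=1, reg = 0x9072
clock 5: out=0, reg = 0xC839
clock 6: out=1, reg = 0xE41C
clock 7: out=0, reg = 0x720E

01010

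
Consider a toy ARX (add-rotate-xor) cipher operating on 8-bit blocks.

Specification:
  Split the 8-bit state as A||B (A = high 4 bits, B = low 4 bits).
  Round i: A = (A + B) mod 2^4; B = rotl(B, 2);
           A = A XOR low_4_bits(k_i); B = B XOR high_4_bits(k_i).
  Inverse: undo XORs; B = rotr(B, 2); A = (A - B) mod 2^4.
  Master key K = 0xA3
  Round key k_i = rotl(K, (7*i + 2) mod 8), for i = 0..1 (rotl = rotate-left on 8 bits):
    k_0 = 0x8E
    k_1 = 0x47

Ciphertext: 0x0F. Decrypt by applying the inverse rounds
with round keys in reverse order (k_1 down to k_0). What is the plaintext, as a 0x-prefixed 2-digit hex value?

0xE9

s_0 = ciphertext = 0x0F
s_1 = InvRound(s_0, k_1) = 0x9E
s_2 = InvRound(s_1, k_0) = 0xE9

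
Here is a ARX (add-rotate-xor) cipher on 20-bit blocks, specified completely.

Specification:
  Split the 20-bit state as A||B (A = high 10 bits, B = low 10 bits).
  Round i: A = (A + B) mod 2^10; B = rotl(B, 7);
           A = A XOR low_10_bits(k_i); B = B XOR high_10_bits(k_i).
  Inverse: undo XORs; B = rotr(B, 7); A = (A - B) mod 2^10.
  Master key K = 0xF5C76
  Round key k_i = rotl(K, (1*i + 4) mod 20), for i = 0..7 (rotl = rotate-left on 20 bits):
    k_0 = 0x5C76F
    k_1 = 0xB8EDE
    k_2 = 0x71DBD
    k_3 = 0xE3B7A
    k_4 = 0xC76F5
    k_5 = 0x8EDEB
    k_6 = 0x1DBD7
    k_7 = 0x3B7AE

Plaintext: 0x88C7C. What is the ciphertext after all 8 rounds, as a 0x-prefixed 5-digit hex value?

s_0 = plaintext = 0x88C7C
s_1 = Round(s_0, k_0) = 0x7C37E
s_2 = Round(s_1, k_1) = 0xEC18C
s_3 = Round(s_2, k_2) = 0x207F6
s_4 = Round(s_3, k_3) = 0xC34F0
s_5 = Round(s_4, k_4) = 0x42303
s_6 = Round(s_5, k_5) = 0x783DB
s_7 = Round(s_6, k_6) = 0x9B18D
s_8 = Round(s_7, k_7) = 0x15E5C

0x15E5C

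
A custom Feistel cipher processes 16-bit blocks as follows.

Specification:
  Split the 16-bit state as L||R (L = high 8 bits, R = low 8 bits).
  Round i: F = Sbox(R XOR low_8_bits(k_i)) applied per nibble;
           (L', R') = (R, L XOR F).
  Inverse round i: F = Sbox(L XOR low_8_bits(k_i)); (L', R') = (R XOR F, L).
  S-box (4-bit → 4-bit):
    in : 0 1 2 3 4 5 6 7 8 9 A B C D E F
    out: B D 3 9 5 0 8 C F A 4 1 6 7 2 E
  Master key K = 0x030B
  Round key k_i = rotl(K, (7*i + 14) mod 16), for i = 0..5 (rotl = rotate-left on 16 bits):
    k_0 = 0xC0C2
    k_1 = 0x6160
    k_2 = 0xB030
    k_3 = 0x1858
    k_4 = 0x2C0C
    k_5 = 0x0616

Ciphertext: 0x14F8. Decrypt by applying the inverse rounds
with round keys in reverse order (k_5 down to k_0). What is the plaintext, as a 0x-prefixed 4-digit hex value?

0x7219

s_0 = ciphertext = 0x14F8
s_1 = InvRound(s_0, k_5) = 0x4B14
s_2 = InvRound(s_1, k_4) = 0x484B
s_3 = InvRound(s_2, k_3) = 0x9048
s_4 = InvRound(s_3, k_2) = 0x0390
s_5 = InvRound(s_4, k_1) = 0x1903
s_6 = InvRound(s_5, k_0) = 0x7219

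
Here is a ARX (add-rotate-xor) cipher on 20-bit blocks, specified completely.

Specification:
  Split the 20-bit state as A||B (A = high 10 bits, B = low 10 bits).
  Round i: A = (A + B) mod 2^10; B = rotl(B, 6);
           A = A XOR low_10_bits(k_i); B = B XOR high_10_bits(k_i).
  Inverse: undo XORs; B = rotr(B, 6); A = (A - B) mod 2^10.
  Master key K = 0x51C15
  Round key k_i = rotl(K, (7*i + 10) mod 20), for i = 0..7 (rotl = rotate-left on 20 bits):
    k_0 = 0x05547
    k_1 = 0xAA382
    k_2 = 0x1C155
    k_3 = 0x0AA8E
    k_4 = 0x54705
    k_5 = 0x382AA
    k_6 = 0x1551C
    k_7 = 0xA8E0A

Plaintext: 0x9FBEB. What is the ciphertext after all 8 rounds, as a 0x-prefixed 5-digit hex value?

s_0 = plaintext = 0x9FBEB
s_1 = Round(s_0, k_0) = 0xCBAEB
s_2 = Round(s_1, k_1) = 0x66C46
s_3 = Round(s_2, k_2) = 0x2D1F4
s_4 = Round(s_3, k_3) = 0x09935
s_5 = Round(s_4, k_4) = 0x97802
s_6 = Round(s_5, k_5) = 0x32860
s_7 = Round(s_6, k_6) = 0x0D853
s_8 = Round(s_7, k_7) = 0xA0E66

0xA0E66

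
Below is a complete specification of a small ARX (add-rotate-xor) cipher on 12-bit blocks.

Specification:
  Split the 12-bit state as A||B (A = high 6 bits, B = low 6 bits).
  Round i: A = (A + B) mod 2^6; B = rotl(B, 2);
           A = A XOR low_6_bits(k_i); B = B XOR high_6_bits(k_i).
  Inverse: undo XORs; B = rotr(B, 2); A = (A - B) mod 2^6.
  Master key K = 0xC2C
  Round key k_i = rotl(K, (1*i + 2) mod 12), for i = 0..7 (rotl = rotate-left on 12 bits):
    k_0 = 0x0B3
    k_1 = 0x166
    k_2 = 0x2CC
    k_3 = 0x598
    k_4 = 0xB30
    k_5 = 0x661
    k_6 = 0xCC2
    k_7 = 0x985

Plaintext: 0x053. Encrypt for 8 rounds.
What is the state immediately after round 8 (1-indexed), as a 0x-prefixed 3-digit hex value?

0xC81

s_0 = plaintext = 0x053
s_1 = Round(s_0, k_0) = 0x9CF
s_2 = Round(s_1, k_1) = 0x439
s_3 = Round(s_2, k_2) = 0x16C
s_4 = Round(s_3, k_3) = 0xA64
s_5 = Round(s_4, k_4) = 0xF7E
s_6 = Round(s_5, k_5) = 0x6A2
s_7 = Round(s_6, k_6) = 0xFB9
s_8 = Round(s_7, k_7) = 0xC81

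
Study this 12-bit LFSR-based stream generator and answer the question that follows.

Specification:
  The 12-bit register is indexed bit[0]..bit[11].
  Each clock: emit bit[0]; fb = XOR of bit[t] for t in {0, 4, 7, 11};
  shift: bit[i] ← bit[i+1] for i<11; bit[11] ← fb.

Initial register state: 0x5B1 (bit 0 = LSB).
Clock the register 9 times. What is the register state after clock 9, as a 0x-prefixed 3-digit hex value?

reg_0 = 0x5B1
clock 1: out=1, reg = 0xAD8
clock 2: out=0, reg = 0xD6C
clock 3: out=0, reg = 0xEB6
clock 4: out=0, reg = 0xF5B
clock 5: out=1, reg = 0xFAD
clock 6: out=1, reg = 0xFD6
clock 7: out=0, reg = 0xFEB
clock 8: out=1, reg = 0xFF5
clock 9: out=1, reg = 0x7FA

0x7FA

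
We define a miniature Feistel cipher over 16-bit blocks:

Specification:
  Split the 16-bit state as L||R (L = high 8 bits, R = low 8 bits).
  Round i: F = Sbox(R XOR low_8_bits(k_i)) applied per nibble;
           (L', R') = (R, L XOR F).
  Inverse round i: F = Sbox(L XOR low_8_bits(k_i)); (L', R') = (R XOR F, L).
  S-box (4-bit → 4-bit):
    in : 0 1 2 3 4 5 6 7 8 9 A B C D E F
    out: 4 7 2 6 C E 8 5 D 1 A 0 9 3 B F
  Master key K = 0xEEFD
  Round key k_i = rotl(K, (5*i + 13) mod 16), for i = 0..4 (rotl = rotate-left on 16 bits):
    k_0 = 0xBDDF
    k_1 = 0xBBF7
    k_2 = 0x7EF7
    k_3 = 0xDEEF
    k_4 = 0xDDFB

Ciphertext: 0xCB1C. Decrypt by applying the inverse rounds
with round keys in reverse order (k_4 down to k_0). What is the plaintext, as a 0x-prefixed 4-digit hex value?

0xF375

s_0 = ciphertext = 0xCB1C
s_1 = InvRound(s_0, k_4) = 0x78CB
s_2 = InvRound(s_1, k_3) = 0xDE78
s_3 = InvRound(s_2, k_2) = 0x59DE
s_4 = InvRound(s_3, k_1) = 0x7559
s_5 = InvRound(s_4, k_0) = 0xF375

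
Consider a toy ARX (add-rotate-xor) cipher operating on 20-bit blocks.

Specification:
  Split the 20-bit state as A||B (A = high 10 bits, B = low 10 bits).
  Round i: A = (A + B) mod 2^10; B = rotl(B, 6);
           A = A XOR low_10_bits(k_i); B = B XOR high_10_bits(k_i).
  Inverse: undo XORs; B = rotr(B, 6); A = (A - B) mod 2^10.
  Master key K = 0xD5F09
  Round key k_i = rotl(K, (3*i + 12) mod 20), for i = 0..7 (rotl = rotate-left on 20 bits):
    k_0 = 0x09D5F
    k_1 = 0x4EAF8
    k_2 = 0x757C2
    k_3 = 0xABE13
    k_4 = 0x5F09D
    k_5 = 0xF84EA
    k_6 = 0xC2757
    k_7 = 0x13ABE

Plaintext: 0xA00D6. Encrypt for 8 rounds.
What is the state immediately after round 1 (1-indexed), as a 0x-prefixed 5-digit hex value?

s_0 = plaintext = 0xA00D6
s_1 = Round(s_0, k_0) = 0x825AA
s_2 = Round(s_1, k_1) = 0x52FA0
s_3 = Round(s_2, k_2) = 0xCA5EF
s_4 = Round(s_3, k_3) = 0xC2D71
s_5 = Round(s_4, k_4) = 0x3852B
s_6 = Round(s_5, k_5) = 0xB9933
s_7 = Round(s_6, k_6) = 0xD3BDA
s_8 = Round(s_7, k_7) = 0x65AF3

0x825AA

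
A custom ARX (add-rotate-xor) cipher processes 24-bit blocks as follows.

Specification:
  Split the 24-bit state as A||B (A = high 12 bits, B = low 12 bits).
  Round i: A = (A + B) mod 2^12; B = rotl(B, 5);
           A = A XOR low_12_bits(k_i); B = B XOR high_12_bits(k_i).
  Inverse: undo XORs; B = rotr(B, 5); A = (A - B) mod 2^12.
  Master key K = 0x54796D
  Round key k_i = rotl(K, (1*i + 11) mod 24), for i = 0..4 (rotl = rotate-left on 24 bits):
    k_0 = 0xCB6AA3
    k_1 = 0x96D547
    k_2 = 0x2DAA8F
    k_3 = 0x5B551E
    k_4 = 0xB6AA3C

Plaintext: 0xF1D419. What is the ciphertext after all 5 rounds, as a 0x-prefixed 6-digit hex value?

s_0 = plaintext = 0xF1D419
s_1 = Round(s_0, k_0) = 0x995F9E
s_2 = Round(s_1, k_1) = 0xC74AB2
s_3 = Round(s_2, k_2) = 0xDA948F
s_4 = Round(s_3, k_3) = 0x72645C
s_5 = Round(s_4, k_4) = 0x1BE0E2

0x1BE0E2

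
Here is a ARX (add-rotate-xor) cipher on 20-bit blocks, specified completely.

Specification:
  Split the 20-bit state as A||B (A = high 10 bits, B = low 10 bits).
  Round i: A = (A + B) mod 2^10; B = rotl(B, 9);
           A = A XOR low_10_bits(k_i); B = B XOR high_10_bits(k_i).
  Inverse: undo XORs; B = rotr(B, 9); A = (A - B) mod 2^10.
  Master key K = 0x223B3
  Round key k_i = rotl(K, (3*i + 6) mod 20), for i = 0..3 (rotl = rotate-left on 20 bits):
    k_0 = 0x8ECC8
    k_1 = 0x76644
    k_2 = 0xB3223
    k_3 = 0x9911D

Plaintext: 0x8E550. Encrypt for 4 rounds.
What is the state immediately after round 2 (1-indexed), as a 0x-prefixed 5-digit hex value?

s_0 = plaintext = 0x8E550
s_1 = Round(s_0, k_0) = 0xD0693
s_2 = Round(s_1, k_1) = 0xE4290
s_3 = Round(s_2, k_2) = 0x00F84
s_4 = Round(s_3, k_3) = 0xA6BA6

0xE4290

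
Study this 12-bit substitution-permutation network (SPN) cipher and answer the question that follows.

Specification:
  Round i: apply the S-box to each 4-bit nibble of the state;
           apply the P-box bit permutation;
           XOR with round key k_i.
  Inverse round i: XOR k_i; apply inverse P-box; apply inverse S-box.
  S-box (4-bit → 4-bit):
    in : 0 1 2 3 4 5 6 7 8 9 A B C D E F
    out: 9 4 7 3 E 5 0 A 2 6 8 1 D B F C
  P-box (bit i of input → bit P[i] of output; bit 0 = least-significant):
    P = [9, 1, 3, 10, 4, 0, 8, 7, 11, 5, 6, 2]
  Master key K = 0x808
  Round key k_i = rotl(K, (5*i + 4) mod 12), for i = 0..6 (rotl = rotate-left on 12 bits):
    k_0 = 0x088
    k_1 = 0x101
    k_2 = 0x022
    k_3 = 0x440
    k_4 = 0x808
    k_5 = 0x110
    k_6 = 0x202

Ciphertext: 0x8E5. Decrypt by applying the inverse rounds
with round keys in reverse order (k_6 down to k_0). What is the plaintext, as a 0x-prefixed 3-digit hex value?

0x0D3

s_0 = ciphertext = 0x8E5
s_1 = InvRound(s_0, k_6) = 0xE73
s_2 = InvRound(s_1, k_5) = 0x29D
s_3 = InvRound(s_2, k_4) = 0x0DB
s_4 = InvRound(s_3, k_3) = 0x6D4
s_5 = InvRound(s_4, k_2) = 0x40D
s_6 = InvRound(s_5, k_1) = 0xA1F
s_7 = InvRound(s_6, k_0) = 0x0D3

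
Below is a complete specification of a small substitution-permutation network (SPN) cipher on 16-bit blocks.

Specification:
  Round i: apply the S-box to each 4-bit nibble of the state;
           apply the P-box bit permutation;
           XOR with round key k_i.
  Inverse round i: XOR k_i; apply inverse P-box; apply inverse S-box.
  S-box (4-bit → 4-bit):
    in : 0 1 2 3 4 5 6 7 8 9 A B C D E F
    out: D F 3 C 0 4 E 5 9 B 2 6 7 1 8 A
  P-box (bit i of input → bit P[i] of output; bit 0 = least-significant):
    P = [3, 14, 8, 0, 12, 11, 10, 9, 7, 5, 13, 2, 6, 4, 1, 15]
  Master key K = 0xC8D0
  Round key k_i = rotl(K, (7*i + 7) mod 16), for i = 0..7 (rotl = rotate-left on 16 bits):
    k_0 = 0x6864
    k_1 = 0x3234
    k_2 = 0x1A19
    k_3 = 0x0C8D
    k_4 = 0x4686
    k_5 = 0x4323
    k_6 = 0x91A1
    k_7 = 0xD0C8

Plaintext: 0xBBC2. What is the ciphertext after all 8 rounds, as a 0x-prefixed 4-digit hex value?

0xC8EF

s_0 = plaintext = 0xBBC2
s_1 = Round(s_0, k_0) = 0x145E
s_2 = Round(s_1, k_1) = 0xB667
s_3 = Round(s_2, k_2) = 0x3527
s_4 = Round(s_3, k_3) = 0xB587
s_5 = Round(s_4, k_4) = 0x759C
s_6 = Round(s_5, k_5) = 0x3869
s_7 = Round(s_6, k_6) = 0x5F2E
s_8 = Round(s_7, k_7) = 0xC8EF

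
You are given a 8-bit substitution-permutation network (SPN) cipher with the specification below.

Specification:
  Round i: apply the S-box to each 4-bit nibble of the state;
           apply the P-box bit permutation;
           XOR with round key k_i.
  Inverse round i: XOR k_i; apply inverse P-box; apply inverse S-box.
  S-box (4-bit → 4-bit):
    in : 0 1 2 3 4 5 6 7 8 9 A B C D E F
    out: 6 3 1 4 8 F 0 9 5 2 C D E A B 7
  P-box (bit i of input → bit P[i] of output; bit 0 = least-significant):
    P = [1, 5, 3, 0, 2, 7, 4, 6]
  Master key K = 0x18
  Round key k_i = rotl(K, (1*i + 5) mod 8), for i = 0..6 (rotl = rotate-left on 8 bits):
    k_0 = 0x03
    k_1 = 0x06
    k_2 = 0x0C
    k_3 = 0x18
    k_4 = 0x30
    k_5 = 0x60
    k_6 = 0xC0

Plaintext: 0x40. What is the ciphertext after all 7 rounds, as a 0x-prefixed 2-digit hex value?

s_0 = plaintext = 0x40
s_1 = Round(s_0, k_0) = 0x6B
s_2 = Round(s_1, k_1) = 0x0D
s_3 = Round(s_2, k_2) = 0xBD
s_4 = Round(s_3, k_3) = 0x6D
s_5 = Round(s_4, k_4) = 0x11
s_6 = Round(s_5, k_5) = 0xC6
s_7 = Round(s_6, k_6) = 0x10

0x10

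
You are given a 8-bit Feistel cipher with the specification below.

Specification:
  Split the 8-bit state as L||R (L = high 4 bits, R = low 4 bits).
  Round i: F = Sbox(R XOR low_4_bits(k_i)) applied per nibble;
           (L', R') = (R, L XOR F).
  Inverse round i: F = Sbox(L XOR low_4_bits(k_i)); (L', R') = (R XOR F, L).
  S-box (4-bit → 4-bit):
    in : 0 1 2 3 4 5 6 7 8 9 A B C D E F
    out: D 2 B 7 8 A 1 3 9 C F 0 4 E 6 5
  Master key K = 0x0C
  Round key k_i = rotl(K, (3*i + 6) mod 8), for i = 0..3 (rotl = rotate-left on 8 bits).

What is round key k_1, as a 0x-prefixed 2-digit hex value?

0x18

K = 0x0C
k_0 = rotl(K, (3*0+6) mod 8) = rotl(K, 6) = 0x03
k_1 = rotl(K, (3*1+6) mod 8) = rotl(K, 1) = 0x18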